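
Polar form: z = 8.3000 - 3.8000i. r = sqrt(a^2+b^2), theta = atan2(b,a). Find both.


r = sqrt(68.89+14.44) = sqrt(83.33) = 9.1285
theta = atan2(-3.8, 8.3) = -24.5998 degrees

r = 9.1285, theta = -24.5998 degrees


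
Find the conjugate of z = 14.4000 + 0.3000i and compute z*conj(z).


z_bar = 14.4000 - 0.3000i
z*z_bar = 14.4^2 + 0.3^2 = 207.36 + 0.09 = 207.45

z_bar = 14.4000 - 0.3000i, z*z_bar = 207.45


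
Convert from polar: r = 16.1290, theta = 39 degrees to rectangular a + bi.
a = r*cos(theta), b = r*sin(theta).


a = 16.1290*cos(39°) = 16.1290*0.777146 = 12.5346
b = 16.1290*sin(39°) = 16.1290*0.62932 = 10.1503

12.5346 + 10.1503i


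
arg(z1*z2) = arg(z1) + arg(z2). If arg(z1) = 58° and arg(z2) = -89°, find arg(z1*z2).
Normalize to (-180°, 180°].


arg(z1*z2) = 58° - 89° = -31°
Normalized to (-180°, 180°]: -31°

-31°


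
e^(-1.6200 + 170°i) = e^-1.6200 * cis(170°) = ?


e^-1.6200 = 0.1979
cos(170°) = -0.9848
sin(170°) = 0.1736
Real = 0.1979*(-0.9848) = -0.1949
Imag = 0.1979*0.1736 = 0.0344

-0.1949 + 0.0344i


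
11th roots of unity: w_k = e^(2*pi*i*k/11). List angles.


The 11th roots of unity are cis(360k/11°) for k=0..10
Angle step = 360/11 = 32.7273°
Primitive root: cis(32.7273°)
Primitive root = 0.8413 + 0.5406i

11 roots at angles: 0°, 32.7273°, 65.4545°, 98.1818°, 130.9091°, 163.6364°, 196.3636°, 229.0909°, 261.8182°, 294.5455°, 327.2727°


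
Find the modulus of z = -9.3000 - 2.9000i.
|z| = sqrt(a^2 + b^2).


|z| = sqrt((-9.3)^2 + (-2.9)^2) = sqrt(86.49 + 8.41) = sqrt(94.9) = 9.7417

|z| = 9.7417


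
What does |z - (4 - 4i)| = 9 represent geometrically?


|z - z0| = r is a circle with center z0 and radius r.
Center = (4, -4), radius = 9

Circle with center (4, -4) and radius 9


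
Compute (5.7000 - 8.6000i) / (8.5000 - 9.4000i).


Conjugate of z2 = 8.5000 + 9.4000i
Numerator: (5.7000 - 8.6000i)(8.5000 + 9.4000i) = 129.2900 - 19.5200i
Denominator: 8.5^2 + (-9.4)^2 = 160.61
Result = (129.2900 - 19.5200i)/160.61

0.8050 - 0.1215i


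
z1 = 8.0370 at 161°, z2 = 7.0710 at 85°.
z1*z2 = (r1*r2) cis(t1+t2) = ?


r = 8.0370 * 7.0710 = 56.8296
theta = 161° + 85° = 246° = 246° (mod 360)

56.8296 cis(246°)


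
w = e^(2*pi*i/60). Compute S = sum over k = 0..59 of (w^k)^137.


The roots are w_k = w^k with w = e^(2*pi*i/60), and (w^k)^137 = (w^137)^k.
So S = 1 + u + u^2 + ... + u^(59) with u = w^137.
137 = 2*60 + 17, so 137 is not a multiple of 60: u = (w^60)^2 * w^17 = w^17 ≠ 1 (w is a primitive 60th root), while u^60 = (w^60)^137 = 1.
Geometric series: S = (1 - u^60)/(1 - u) = (1 - 1)/(1 - u) = 0

S = 0


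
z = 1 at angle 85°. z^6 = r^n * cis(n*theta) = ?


r^6 = 1^6 = 1
n*theta = 6*85° = 510° = 150° (mod 360)
a = 1*cos(150°) = -0.8660
b = 1*sin(150°) = 0.5000

1 cis(150°) = -0.8660 + 0.5000i


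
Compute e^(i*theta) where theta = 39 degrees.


cos(39°) = 0.7771
sin(39°) = 0.6293

e^(i*39°) = 0.7771 + 0.6293i


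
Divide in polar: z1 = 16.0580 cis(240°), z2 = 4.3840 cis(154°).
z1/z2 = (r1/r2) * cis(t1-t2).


r = 16.0580 / 4.3840 = 3.6629
theta = 240° - 154° = 86° = 86° (mod 360)

3.6629 cis(86°)


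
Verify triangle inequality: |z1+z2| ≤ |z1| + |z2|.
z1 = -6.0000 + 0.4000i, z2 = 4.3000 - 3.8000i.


|z1| = sqrt((-6)^2 + 0.4^2) = sqrt(36.16) = 6.0133
|z2| = sqrt(4.3^2 + (-3.8)^2) = sqrt(32.93) = 5.7385
z1+z2 = -1.7000 - 3.4000i
|z1+z2| = sqrt(14.45) = 3.8013
|z1|+|z2| = 6.0133 + 5.7385 = 11.7518

|z1+z2| = 3.8013 ≤ |z1|+|z2| = 11.7518 (verified)


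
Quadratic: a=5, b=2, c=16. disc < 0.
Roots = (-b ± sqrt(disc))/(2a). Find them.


disc = 2^2 - 4*5*16 = 4 - 320 = -316
sqrt(|disc|) = sqrt(316) = 17.7764
Real part = -2/(2*5) = -0.2000
Imag part = 17.7764/(2*5) = 1.7776

-0.2000 ± 1.7776i


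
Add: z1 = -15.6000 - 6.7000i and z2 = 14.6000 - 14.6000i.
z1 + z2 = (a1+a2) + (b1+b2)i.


Real: -15.6 + 14.6 = -1
Imag: -6.7 - 14.6 = -21.3

-1.0000 - 21.3000i


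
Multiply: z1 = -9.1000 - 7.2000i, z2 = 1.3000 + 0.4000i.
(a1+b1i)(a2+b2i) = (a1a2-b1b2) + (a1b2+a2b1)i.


Real = -9.1*1.3 - (-7.2)*0.4 = -11.83 - (-2.88) = -8.95
Imag = -9.1*0.4 + 1.3*(-7.2) = -3.64 - (9.36) = -13

-8.9500 - 13.0000i


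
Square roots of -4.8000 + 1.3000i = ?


|z| = sqrt(23.04+1.69) = 4.9729
sqrt((|z|+a)/2) = sqrt((4.9729+(-4.8))/2) = sqrt(0.0865) = 0.2940
sqrt((|z|-a)/2) = sqrt((4.9729-(-4.8))/2) = sqrt(4.8865) = 2.2105

±(0.2940 + 2.2105i) i.e. 0.2940 + 2.2105i and -0.2940 - 2.2105i


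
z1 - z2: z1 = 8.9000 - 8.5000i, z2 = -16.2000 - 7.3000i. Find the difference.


Real: 8.9 + 16.2 = 25.1
Imag: -8.5 + 7.3 = -1.2

25.1000 - 1.2000i


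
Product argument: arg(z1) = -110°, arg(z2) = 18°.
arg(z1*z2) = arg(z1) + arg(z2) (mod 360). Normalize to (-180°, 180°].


arg(z1*z2) = -110° + 18° = -92°
Normalized to (-180°, 180°]: -92°

-92°


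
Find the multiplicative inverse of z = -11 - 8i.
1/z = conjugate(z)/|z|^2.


|z|^2 = 121+64 = 185
1/z = (-11 + 8i)/185

1/z = -0.0595 + 0.0432i


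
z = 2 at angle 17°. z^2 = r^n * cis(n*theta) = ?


r^2 = 2^2 = 4
n*theta = 2*17° = 34° = 34° (mod 360)
a = 4*cos(34°) = 3.3162
b = 4*sin(34°) = 2.2368

4 cis(34°) = 3.3162 + 2.2368i


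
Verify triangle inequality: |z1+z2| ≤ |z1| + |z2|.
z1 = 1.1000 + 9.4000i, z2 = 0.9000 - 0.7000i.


|z1| = sqrt(1.1^2 + 9.4^2) = sqrt(89.57) = 9.4641
|z2| = sqrt(0.9^2 + (-0.7)^2) = sqrt(1.3) = 1.1402
z1+z2 = 2.0000 + 8.7000i
|z1+z2| = sqrt(79.69) = 8.9269
|z1|+|z2| = 9.4641 + 1.1402 = 10.6043

|z1+z2| = 8.9269 ≤ |z1|+|z2| = 10.6043 (verified)


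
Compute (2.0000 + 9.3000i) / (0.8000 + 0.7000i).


Conjugate of z2 = 0.8000 - 0.7000i
Numerator: (2.0000 + 9.3000i)(0.8000 - 0.7000i) = 8.1100 + 6.0400i
Denominator: 0.8^2 + 0.7^2 = 1.13
Result = (8.1100 + 6.0400i)/1.13

7.1770 + 5.3451i


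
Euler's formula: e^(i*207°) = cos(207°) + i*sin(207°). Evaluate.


cos(207°) = -0.8910
sin(207°) = -0.4540

e^(i*207°) = -0.8910 - 0.4540i


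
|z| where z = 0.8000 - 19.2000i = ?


|z| = sqrt(0.8^2 + (-19.2)^2) = sqrt(0.64 + 368.64) = sqrt(369.28) = 19.2167

|z| = 19.2167


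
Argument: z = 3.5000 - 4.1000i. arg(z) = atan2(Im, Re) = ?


Re = 3.5, Im = -4.1
arg = atan2(-4.1, 3.5) = -49.5140 degrees

arg(z) = -49.5140 degrees


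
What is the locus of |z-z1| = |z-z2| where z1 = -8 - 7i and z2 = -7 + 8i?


Equal distances means the locus is the perpendicular bisector of z1 and z2.
Midpoint = ((-8+(-7))/2, (-7+8)/2) = (-7.5000, 0.5000)

Perpendicular bisector through (-7.5000, 0.5000)


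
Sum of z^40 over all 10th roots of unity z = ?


The roots are w_k = w^k with w = e^(2*pi*i/10), and (w^k)^40 = (w^40)^k.
So S = 1 + u + u^2 + ... + u^(9) with u = w^40.
40 = 4*10 + 0, so 40 is a multiple of 10 and u = (w^10)^4 = 1.
Every one of the 10 terms equals 1: S = 10

S = 10


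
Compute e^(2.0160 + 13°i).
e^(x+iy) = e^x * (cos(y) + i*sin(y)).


e^2.0160 = 7.5082
cos(13°) = 0.97437
sin(13°) = 0.22495
Real = 7.5082*0.97437 = 7.3158
Imag = 7.5082*0.22495 = 1.6890

7.3158 + 1.6890i


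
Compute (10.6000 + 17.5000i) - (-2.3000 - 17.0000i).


Real: 10.6 + 2.3 = 12.9
Imag: 17.5 + 17 = 34.5

12.9000 + 34.5000i


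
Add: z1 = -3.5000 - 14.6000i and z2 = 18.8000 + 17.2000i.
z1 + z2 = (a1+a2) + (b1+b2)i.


Real: -3.5 + 18.8 = 15.3
Imag: -14.6 + 17.2 = 2.6

15.3000 + 2.6000i


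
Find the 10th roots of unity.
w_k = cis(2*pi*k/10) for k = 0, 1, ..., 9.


The 10th roots of unity are cis(360k/10°) for k=0..9
Angle step = 360/10 = 36°
Primitive root: cis(36°)
Primitive root = 0.8090 + 0.5878i

10 roots at angles: 0°, 36°, 72°, 108°, 144°, 180°, 216°, 252°, 288°, 324°


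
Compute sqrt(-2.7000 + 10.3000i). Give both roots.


|z| = sqrt(7.29+106.09) = 10.6480
sqrt((|z|+a)/2) = sqrt((10.6480+(-2.7))/2) = sqrt(3.9740) = 1.9935
sqrt((|z|-a)/2) = sqrt((10.6480-(-2.7))/2) = sqrt(6.6740) = 2.5834

±(1.9935 + 2.5834i) i.e. 1.9935 + 2.5834i and -1.9935 - 2.5834i


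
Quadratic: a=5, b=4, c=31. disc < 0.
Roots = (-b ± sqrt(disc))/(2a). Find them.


disc = 4^2 - 4*5*31 = 16 - 620 = -604
sqrt(|disc|) = sqrt(604) = 24.5764
Real part = -4/(2*5) = -0.4000
Imag part = 24.5764/(2*5) = 2.4576

-0.4000 ± 2.4576i


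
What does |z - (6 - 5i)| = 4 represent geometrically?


|z - z0| = r is a circle with center z0 and radius r.
Center = (6, -5), radius = 4

Circle with center (6, -5) and radius 4


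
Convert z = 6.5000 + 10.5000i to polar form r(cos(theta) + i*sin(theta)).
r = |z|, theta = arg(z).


r = sqrt(42.25+110.25) = sqrt(152.5) = 12.3491
theta = atan2(10.5, 6.5) = 58.2405 degrees

r = 12.3491, theta = 58.2405 degrees


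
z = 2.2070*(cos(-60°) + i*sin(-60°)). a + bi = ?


a = 2.2070*cos(-60°) = 2.2070*0.5 = 1.1035
b = 2.2070*sin(-60°) = 2.2070*(-0.866) = -1.9113

1.1035 - 1.9113i


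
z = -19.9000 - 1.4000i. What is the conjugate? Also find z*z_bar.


z_bar = -19.9000 + 1.4000i
z*z_bar = (-19.9)^2 + (-1.4)^2 = 396.01 + 1.96 = 397.97

z_bar = -19.9000 + 1.4000i, z*z_bar = 397.97


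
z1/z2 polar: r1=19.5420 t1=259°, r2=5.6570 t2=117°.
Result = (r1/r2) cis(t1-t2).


r = 19.5420 / 5.6570 = 3.4545
theta = 259° - 117° = 142° = 142° (mod 360)

3.4545 cis(142°)


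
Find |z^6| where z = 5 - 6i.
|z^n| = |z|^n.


|z| = sqrt(25+36) = sqrt(61) = 7.8102
|z^6| = |z|^6 = (sqrt(61))^6 = 61^3 = 226981

|z^6| = 226981


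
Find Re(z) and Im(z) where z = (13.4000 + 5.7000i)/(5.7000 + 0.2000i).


Multiply by conjugate: (13.4000 + 5.7000i)(5.7000 - 0.2000i) / (5.7^2 + 0.2^2)
Numerator real = 13.4*5.7 + 5.7*0.2 = 77.52
Numerator imag = 5.7*5.7 - 13.4*0.2 = 29.81
Denominator = 32.53
Re(z) = 77.52/32.53 = 2.3830
Im(z) = 29.81/32.53 = 0.9164

Re(z) = 2.3830, Im(z) = 0.9164


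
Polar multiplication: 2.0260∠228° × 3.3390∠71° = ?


r = 2.0260 * 3.3390 = 6.7648
theta = 228° + 71° = 299° = 299° (mod 360)

6.7648 cis(299°)


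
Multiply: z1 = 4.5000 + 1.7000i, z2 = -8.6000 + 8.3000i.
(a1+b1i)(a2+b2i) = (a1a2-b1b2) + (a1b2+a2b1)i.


Real = 4.5*(-8.6) - 1.7*8.3 = -38.7 - 14.11 = -52.81
Imag = 4.5*8.3 - (8.6)*1.7 = 37.35 - (14.62) = 22.73

-52.8100 + 22.7300i


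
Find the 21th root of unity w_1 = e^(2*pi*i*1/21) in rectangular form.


Angle = 360*1/21 = 17.1429°
a = cos(17.1429°) = 0.9556
b = sin(17.1429°) = 0.2948

0.9556 + 0.2948i


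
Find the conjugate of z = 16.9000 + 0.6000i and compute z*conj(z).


z_bar = 16.9000 - 0.6000i
z*z_bar = 16.9^2 + 0.6^2 = 285.61 + 0.36 = 285.97

z_bar = 16.9000 - 0.6000i, z*z_bar = 285.97


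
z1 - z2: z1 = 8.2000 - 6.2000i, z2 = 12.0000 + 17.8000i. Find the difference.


Real: 8.2 - 12 = -3.8
Imag: -6.2 - 17.8 = -24

-3.8000 - 24.0000i


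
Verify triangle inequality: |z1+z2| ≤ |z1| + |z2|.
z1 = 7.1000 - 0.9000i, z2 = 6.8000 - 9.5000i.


|z1| = sqrt(7.1^2 + (-0.9)^2) = sqrt(51.22) = 7.1568
|z2| = sqrt(6.8^2 + (-9.5)^2) = sqrt(136.49) = 11.6829
z1+z2 = 13.9000 - 10.4000i
|z1+z2| = sqrt(301.37) = 17.3600
|z1|+|z2| = 7.1568 + 11.6829 = 18.8397

|z1+z2| = 17.3600 ≤ |z1|+|z2| = 18.8397 (verified)


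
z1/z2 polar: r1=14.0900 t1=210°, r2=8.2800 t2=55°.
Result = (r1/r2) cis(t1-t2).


r = 14.0900 / 8.2800 = 1.7017
theta = 210° - 55° = 155° = 155° (mod 360)

1.7017 cis(155°)


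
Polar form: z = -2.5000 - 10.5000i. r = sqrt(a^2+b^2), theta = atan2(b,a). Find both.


r = sqrt(6.25+110.25) = sqrt(116.5) = 10.7935
theta = atan2(-10.5, -2.5) = -103.3925 degrees

r = 10.7935, theta = -103.3925 degrees


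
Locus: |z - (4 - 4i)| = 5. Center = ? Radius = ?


|z - z0| = r is a circle with center z0 and radius r.
Center = (4, -4), radius = 5

Circle with center (4, -4) and radius 5


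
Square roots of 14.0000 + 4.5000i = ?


|z| = sqrt(196+20.25) = 14.7054
sqrt((|z|+a)/2) = sqrt((14.7054+14)/2) = sqrt(14.3527) = 3.7885
sqrt((|z|-a)/2) = sqrt((14.7054-14)/2) = sqrt(0.3527) = 0.5939

±(3.7885 + 0.5939i) i.e. 3.7885 + 0.5939i and -3.7885 - 0.5939i


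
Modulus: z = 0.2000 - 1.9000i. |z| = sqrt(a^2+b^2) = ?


|z| = sqrt(0.2^2 + (-1.9)^2) = sqrt(0.04 + 3.61) = sqrt(3.65) = 1.9105

|z| = 1.9105


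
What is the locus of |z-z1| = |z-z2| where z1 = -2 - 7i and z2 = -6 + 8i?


Equal distances means the locus is the perpendicular bisector of z1 and z2.
Midpoint = ((-2+(-6))/2, (-7+8)/2) = (-4.0000, 0.5000)

Perpendicular bisector through (-4.0000, 0.5000)


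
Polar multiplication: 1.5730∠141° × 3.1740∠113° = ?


r = 1.5730 * 3.1740 = 4.9927
theta = 141° + 113° = 254° = 254° (mod 360)

4.9927 cis(254°)


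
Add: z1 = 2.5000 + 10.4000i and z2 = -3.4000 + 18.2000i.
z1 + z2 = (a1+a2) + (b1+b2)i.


Real: 2.5 - 3.4 = -0.9
Imag: 10.4 + 18.2 = 28.6

-0.9000 + 28.6000i


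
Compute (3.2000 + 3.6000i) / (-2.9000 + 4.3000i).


Conjugate of z2 = -2.9000 - 4.3000i
Numerator: (3.2000 + 3.6000i)(-2.9000 - 4.3000i) = 6.2000 - 24.2000i
Denominator: (-2.9)^2 + 4.3^2 = 26.9
Result = (6.2000 - 24.2000i)/26.9

0.2305 - 0.8996i


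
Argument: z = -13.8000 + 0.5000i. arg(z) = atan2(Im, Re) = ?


Re = -13.8, Im = 0.5
arg = atan2(0.5, -13.8) = 177.9250 degrees

arg(z) = 177.9250 degrees


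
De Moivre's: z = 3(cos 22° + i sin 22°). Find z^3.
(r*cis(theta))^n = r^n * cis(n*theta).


r^3 = 3^3 = 27
n*theta = 3*22° = 66° = 66° (mod 360)
a = 27*cos(66°) = 10.9819
b = 27*sin(66°) = 24.6657

27 cis(66°) = 10.9819 + 24.6657i


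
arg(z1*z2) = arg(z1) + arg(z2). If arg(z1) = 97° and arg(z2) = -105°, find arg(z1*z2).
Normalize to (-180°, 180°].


arg(z1*z2) = 97° - 105° = -8°
Normalized to (-180°, 180°]: -8°

-8°


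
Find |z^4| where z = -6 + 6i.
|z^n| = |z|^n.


|z| = sqrt(36+36) = sqrt(72) = 8.4853
|z^4| = |z|^4 = (sqrt(72))^4 = 72^2 = 5184

|z^4| = 5184


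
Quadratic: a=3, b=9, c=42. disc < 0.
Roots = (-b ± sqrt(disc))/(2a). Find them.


disc = 9^2 - 4*3*42 = 81 - 504 = -423
sqrt(|disc|) = sqrt(423) = 20.5670
Real part = -9/(2*3) = -1.5000
Imag part = 20.5670/(2*3) = 3.4278

-1.5000 ± 3.4278i


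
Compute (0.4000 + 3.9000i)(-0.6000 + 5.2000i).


Real = 0.4*(-0.6) - 3.9*5.2 = -0.24 - 20.28 = -20.52
Imag = 0.4*5.2 - (0.6)*3.9 = 2.08 - (2.34) = -0.26

-20.5200 - 0.2600i


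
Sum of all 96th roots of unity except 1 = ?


With w = e^(2*pi*i/96), all 96 of the 96th roots of unity w^0 = 1, w, ..., w^(95) sum to 0: 1 + w + ... + w^(95) = (1 - w^96)/(1 - w) = 0 since w^96 = 1, w ≠ 1.
Removing the root 1: w + w^2 + ... + w^(95) = 0 - 1 = -1

Sum = -1


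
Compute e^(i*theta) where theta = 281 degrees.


cos(281°) = 0.1908
sin(281°) = -0.9816

e^(i*281°) = 0.1908 - 0.9816i


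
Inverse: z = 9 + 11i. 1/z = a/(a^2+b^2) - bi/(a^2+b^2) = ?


|z|^2 = 81+121 = 202
1/z = (9 - 11i)/202

1/z = 0.0446 - 0.0545i


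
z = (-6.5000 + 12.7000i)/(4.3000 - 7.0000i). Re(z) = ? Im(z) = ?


Multiply by conjugate: (-6.5000 + 12.7000i)(4.3000 + 7.0000i) / (4.3^2 + (-7)^2)
Numerator real = -6.5*4.3 + 12.7*(-7) = -116.85
Numerator imag = 12.7*4.3 - (-6.5)*(-7) = 9.11
Denominator = 67.49
Re(z) = -116.85/67.49 = -1.7314
Im(z) = 9.11/67.49 = 0.1350

Re(z) = -1.7314, Im(z) = 0.1350


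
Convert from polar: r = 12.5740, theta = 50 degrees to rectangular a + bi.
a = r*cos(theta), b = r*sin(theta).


a = 12.5740*cos(50°) = 12.5740*0.64279 = 8.0824
b = 12.5740*sin(50°) = 12.5740*0.76604 = 9.6322

8.0824 + 9.6322i


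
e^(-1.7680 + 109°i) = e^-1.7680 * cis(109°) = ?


e^-1.7680 = 0.1707
cos(109°) = -0.3256
sin(109°) = 0.9455
Real = 0.1707*(-0.3256) = -0.0556
Imag = 0.1707*0.9455 = 0.1614

-0.0556 + 0.1614i


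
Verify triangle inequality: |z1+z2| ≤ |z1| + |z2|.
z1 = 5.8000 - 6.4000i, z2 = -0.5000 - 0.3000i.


|z1| = sqrt(5.8^2 + (-6.4)^2) = sqrt(74.6) = 8.6371
|z2| = sqrt((-0.5)^2 + (-0.3)^2) = sqrt(0.34) = 0.5831
z1+z2 = 5.3000 - 6.7000i
|z1+z2| = sqrt(72.98) = 8.5428
|z1|+|z2| = 8.6371 + 0.5831 = 9.2202

|z1+z2| = 8.5428 ≤ |z1|+|z2| = 9.2202 (verified)


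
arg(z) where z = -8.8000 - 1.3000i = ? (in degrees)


Re = -8.8, Im = -1.3
arg = atan2(-1.3, -8.8) = -171.5966 degrees

arg(z) = -171.5966 degrees


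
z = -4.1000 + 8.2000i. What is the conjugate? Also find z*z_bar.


z_bar = -4.1000 - 8.2000i
z*z_bar = (-4.1)^2 + 8.2^2 = 16.81 + 67.24 = 84.05

z_bar = -4.1000 - 8.2000i, z*z_bar = 84.05


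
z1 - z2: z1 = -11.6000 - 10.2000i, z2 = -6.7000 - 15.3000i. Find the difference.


Real: -11.6 + 6.7 = -4.9
Imag: -10.2 + 15.3 = 5.1

-4.9000 + 5.1000i


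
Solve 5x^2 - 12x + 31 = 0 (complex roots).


disc = (-12)^2 - 4*5*31 = 144 - 620 = -476
sqrt(|disc|) = sqrt(476) = 21.8174
Real part = 12/(2*5) = 1.2000
Imag part = 21.8174/(2*5) = 2.1817

1.2000 ± 2.1817i


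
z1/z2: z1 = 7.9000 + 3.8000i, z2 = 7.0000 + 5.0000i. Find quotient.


Conjugate of z2 = 7.0000 - 5.0000i
Numerator: (7.9000 + 3.8000i)(7.0000 - 5.0000i) = 74.3000 - 12.9000i
Denominator: 7^2 + 5^2 = 74
Result = (74.3000 - 12.9000i)/74

1.0041 - 0.1743i


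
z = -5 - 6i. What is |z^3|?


|z| = sqrt(25+36) = sqrt(61) = 7.8102
|z^3| = |z|^3 = (sqrt(61))^3 = 61*sqrt(61)

|z^3| = 61*sqrt(61) ≈ 476.4252


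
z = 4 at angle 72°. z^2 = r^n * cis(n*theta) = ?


r^2 = 4^2 = 16
n*theta = 2*72° = 144° = 144° (mod 360)
a = 16*cos(144°) = -12.9443
b = 16*sin(144°) = 9.4046

16 cis(144°) = -12.9443 + 9.4046i


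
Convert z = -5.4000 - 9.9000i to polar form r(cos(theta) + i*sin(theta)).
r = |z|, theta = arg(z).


r = sqrt(29.16+98.01) = sqrt(127.17) = 11.2770
theta = atan2(-9.9, -5.4) = -118.6105 degrees

r = 11.2770, theta = -118.6105 degrees


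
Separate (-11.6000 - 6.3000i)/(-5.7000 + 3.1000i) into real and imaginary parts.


Multiply by conjugate: (-11.6000 - 6.3000i)(-5.7000 - 3.1000i) / ((-5.7)^2 + 3.1^2)
Numerator real = -11.6*(-5.7) - (6.3)*3.1 = 46.59
Numerator imag = -6.3*(-5.7) - (-11.6)*3.1 = 71.87
Denominator = 42.1
Re(z) = 46.59/42.1 = 1.1067
Im(z) = 71.87/42.1 = 1.7071

Re(z) = 1.1067, Im(z) = 1.7071


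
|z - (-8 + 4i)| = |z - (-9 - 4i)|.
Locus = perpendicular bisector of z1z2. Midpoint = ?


Equal distances means the locus is the perpendicular bisector of z1 and z2.
Midpoint = ((-8+(-9))/2, (4+(-4))/2) = (-8.5000, 0)

Perpendicular bisector through (-8.5000, 0)


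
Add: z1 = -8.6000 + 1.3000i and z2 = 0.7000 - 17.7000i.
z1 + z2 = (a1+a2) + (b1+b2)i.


Real: -8.6 + 0.7 = -7.9
Imag: 1.3 - 17.7 = -16.4

-7.9000 - 16.4000i


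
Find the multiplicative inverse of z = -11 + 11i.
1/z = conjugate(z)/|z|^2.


|z|^2 = 121+121 = 242
1/z = (-11 - 11i)/242

1/z = -0.0455 - 0.0455i


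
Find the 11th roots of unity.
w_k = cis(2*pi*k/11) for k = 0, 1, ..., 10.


The 11th roots of unity are cis(360k/11°) for k=0..10
Angle step = 360/11 = 32.7273°
Primitive root: cis(32.7273°)
Primitive root = 0.8413 + 0.5406i

11 roots at angles: 0°, 32.7273°, 65.4545°, 98.1818°, 130.9091°, 163.6364°, 196.3636°, 229.0909°, 261.8182°, 294.5455°, 327.2727°


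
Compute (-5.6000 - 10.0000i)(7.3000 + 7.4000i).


Real = -5.6*7.3 - (-10)*7.4 = -40.88 - (-74) = 33.12
Imag = -5.6*7.4 + 7.3*(-10) = -41.44 - (73) = -114.44

33.1200 - 114.4400i


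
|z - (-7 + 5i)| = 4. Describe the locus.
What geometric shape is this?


|z - z0| = r is a circle with center z0 and radius r.
Center = (-7, 5), radius = 4

Circle with center (-7, 5) and radius 4


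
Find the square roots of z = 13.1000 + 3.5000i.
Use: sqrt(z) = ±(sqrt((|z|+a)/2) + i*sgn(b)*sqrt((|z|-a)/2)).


|z| = sqrt(171.61+12.25) = 13.5595
sqrt((|z|+a)/2) = sqrt((13.5595+13.1)/2) = sqrt(13.3297) = 3.6510
sqrt((|z|-a)/2) = sqrt((13.5595-13.1)/2) = sqrt(0.2297) = 0.4793

±(3.6510 + 0.4793i) i.e. 3.6510 + 0.4793i and -3.6510 - 0.4793i


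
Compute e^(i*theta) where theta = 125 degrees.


cos(125°) = -0.5736
sin(125°) = 0.8192

e^(i*125°) = -0.5736 + 0.8192i


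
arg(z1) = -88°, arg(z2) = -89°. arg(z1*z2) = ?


arg(z1*z2) = -88° - 89° = -177°
Normalized to (-180°, 180°]: -177°

-177°


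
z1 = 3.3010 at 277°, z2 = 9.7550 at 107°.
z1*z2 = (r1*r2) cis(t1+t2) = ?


r = 3.3010 * 9.7550 = 32.2013
theta = 277° + 107° = 384° = 24° (mod 360)

32.2013 cis(24°)


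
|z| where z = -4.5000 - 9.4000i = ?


|z| = sqrt((-4.5)^2 + (-9.4)^2) = sqrt(20.25 + 88.36) = sqrt(108.61) = 10.4216

|z| = 10.4216


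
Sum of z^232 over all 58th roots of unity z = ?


The roots are w_k = w^k with w = e^(2*pi*i/58), and (w^k)^232 = (w^232)^k.
So S = 1 + u + u^2 + ... + u^(57) with u = w^232.
232 = 4*58 + 0, so 232 is a multiple of 58 and u = (w^58)^4 = 1.
Every one of the 58 terms equals 1: S = 58

S = 58


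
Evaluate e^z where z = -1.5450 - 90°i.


e^-1.5450 = 0.2133
cos(-90°) = 0
sin(-90°) = -1
Real = 0.2133*0 = 0
Imag = 0.2133*(-1) = -0.2133

0 - 0.2133i


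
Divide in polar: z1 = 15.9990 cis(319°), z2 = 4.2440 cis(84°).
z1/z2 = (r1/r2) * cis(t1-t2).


r = 15.9990 / 4.2440 = 3.7698
theta = 319° - 84° = 235° = 235° (mod 360)

3.7698 cis(235°)


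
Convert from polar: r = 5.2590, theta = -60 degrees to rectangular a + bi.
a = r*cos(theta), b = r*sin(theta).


a = 5.2590*cos(-60°) = 5.2590*0.5 = 2.6295
b = 5.2590*sin(-60°) = 5.2590*(-0.866025) = -4.5544

2.6295 - 4.5544i


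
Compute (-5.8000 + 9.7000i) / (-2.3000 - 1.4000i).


Conjugate of z2 = -2.3000 + 1.4000i
Numerator: (-5.8000 + 9.7000i)(-2.3000 + 1.4000i) = -0.2400 - 30.4300i
Denominator: (-2.3)^2 + (-1.4)^2 = 7.25
Result = (-0.2400 - 30.4300i)/7.25

-0.0331 - 4.1972i


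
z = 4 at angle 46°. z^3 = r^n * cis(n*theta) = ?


r^3 = 4^3 = 64
n*theta = 3*46° = 138° = 138° (mod 360)
a = 64*cos(138°) = -47.5613
b = 64*sin(138°) = 42.8244

64 cis(138°) = -47.5613 + 42.8244i


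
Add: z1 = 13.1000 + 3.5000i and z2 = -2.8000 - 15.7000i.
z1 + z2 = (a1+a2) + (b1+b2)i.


Real: 13.1 - 2.8 = 10.3
Imag: 3.5 - 15.7 = -12.2

10.3000 - 12.2000i


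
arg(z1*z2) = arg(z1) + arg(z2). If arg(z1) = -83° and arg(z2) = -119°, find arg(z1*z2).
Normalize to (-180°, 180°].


arg(z1*z2) = -83° - 119° = -202°
Normalized to (-180°, 180°]: 158°

158°


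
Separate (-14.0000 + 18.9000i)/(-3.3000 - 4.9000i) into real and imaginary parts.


Multiply by conjugate: (-14.0000 + 18.9000i)(-3.3000 + 4.9000i) / ((-3.3)^2 + (-4.9)^2)
Numerator real = -14*(-3.3) + 18.9*(-4.9) = -46.41
Numerator imag = 18.9*(-3.3) - (-14)*(-4.9) = -130.97
Denominator = 34.9
Re(z) = -46.41/34.9 = -1.3298
Im(z) = -130.97/34.9 = -3.7527

Re(z) = -1.3298, Im(z) = -3.7527


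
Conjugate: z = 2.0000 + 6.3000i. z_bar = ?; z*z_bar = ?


z_bar = 2.0000 - 6.3000i
z*z_bar = 2^2 + 6.3^2 = 4 + 39.69 = 43.69

z_bar = 2.0000 - 6.3000i, z*z_bar = 43.69


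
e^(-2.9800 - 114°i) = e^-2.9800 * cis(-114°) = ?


e^-2.9800 = 0.0508
cos(-114°) = -0.4067
sin(-114°) = -0.9135
Real = 0.0508*(-0.4067) = -0.0207
Imag = 0.0508*(-0.9135) = -0.0464

-0.0207 - 0.0464i


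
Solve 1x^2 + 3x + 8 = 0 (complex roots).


disc = 3^2 - 4*1*8 = 9 - 32 = -23
sqrt(|disc|) = sqrt(23) = 4.7958
Real part = -3/(2*1) = -1.5000
Imag part = 4.7958/(2*1) = 2.3979

-1.5000 ± 2.3979i


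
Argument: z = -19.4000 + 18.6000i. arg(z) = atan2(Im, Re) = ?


Re = -19.4, Im = 18.6
arg = atan2(18.6, -19.4) = 136.2060 degrees

arg(z) = 136.2060 degrees


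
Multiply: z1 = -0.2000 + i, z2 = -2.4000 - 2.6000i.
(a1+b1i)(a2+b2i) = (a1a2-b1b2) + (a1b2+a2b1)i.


Real = -0.2*(-2.4) - 1*(-2.6) = 0.48 - (-2.6) = 3.08
Imag = -0.2*(-2.6) - (2.4)*1 = 0.52 - (2.4) = -1.88

3.0800 - 1.8800i


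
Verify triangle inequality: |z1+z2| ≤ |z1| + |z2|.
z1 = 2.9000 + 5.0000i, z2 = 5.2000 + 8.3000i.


|z1| = sqrt(2.9^2 + 5^2) = sqrt(33.41) = 5.7801
|z2| = sqrt(5.2^2 + 8.3^2) = sqrt(95.93) = 9.7944
z1+z2 = 8.1000 + 13.3000i
|z1+z2| = sqrt(242.5) = 15.5724
|z1|+|z2| = 5.7801 + 9.7944 = 15.5745

|z1+z2| = 15.5724 ≤ |z1|+|z2| = 15.5745 (verified)


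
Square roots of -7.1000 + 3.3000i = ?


|z| = sqrt(50.41+10.89) = 7.8294
sqrt((|z|+a)/2) = sqrt((7.8294+(-7.1))/2) = sqrt(0.3647) = 0.6039
sqrt((|z|-a)/2) = sqrt((7.8294-(-7.1))/2) = sqrt(7.4647) = 2.7322

±(0.6039 + 2.7322i) i.e. 0.6039 + 2.7322i and -0.6039 - 2.7322i


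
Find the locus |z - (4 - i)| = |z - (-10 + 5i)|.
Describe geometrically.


Equal distances means the locus is the perpendicular bisector of z1 and z2.
Midpoint = ((4+(-10))/2, (-1+5)/2) = (-3.0000, 2.0000)

Perpendicular bisector through (-3.0000, 2.0000)


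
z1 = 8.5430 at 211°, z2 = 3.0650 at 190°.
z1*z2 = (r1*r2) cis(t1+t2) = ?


r = 8.5430 * 3.0650 = 26.1843
theta = 211° + 190° = 401° = 41° (mod 360)

26.1843 cis(41°)


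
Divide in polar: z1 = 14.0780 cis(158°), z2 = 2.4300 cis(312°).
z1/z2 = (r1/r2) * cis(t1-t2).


r = 14.0780 / 2.4300 = 5.7934
theta = 158° - 312° = -154° = 206° (mod 360)

5.7934 cis(206°)


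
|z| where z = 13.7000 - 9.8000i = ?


|z| = sqrt(13.7^2 + (-9.8)^2) = sqrt(187.69 + 96.04) = sqrt(283.73) = 16.8443

|z| = 16.8443


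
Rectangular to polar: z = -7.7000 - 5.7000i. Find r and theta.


r = sqrt(59.29+32.49) = sqrt(91.78) = 9.5802
theta = atan2(-5.7, -7.7) = -143.4889 degrees

r = 9.5802, theta = -143.4889 degrees


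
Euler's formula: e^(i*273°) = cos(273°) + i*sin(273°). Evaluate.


cos(273°) = 0.0523
sin(273°) = -0.9986

e^(i*273°) = 0.0523 - 0.9986i


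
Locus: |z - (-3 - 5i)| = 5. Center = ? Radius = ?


|z - z0| = r is a circle with center z0 and radius r.
Center = (-3, -5), radius = 5

Circle with center (-3, -5) and radius 5


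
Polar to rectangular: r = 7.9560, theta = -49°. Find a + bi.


a = 7.9560*cos(-49°) = 7.9560*0.65606 = 5.2196
b = 7.9560*sin(-49°) = 7.9560*(-0.75471) = -6.0045

5.2196 - 6.0045i


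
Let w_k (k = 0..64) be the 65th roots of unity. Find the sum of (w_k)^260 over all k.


The roots are w_k = w^k with w = e^(2*pi*i/65), and (w^k)^260 = (w^260)^k.
So S = 1 + u + u^2 + ... + u^(64) with u = w^260.
260 = 4*65 + 0, so 260 is a multiple of 65 and u = (w^65)^4 = 1.
Every one of the 65 terms equals 1: S = 65

S = 65


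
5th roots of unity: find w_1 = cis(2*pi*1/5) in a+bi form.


Angle = 360*1/5 = 72°
a = cos(72°) = 0.3090
b = sin(72°) = 0.9511

0.3090 + 0.9511i


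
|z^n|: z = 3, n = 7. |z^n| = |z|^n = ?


|z| = sqrt(9+0) = sqrt(9) = 3
|z^7| = |z|^7 = 3^7 = 2187

|z^7| = 2187


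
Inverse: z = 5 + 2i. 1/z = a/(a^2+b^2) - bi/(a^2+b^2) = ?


|z|^2 = 25+4 = 29
1/z = (5 - 2i)/29

1/z = 0.1724 - 0.0690i


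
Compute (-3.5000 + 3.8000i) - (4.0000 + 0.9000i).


Real: -3.5 - 4 = -7.5
Imag: 3.8 - 0.9 = 2.9

-7.5000 + 2.9000i


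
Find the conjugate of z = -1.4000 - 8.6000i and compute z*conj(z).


z_bar = -1.4000 + 8.6000i
z*z_bar = (-1.4)^2 + (-8.6)^2 = 1.96 + 73.96 = 75.92

z_bar = -1.4000 + 8.6000i, z*z_bar = 75.92


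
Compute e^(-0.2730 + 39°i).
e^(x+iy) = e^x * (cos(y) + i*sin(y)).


e^-0.2730 = 0.7611
cos(39°) = 0.7771
sin(39°) = 0.6293
Real = 0.7611*0.7771 = 0.5915
Imag = 0.7611*0.6293 = 0.4790

0.5915 + 0.4790i


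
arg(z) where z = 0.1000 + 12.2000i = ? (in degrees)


Re = 0.1, Im = 12.2
arg = atan2(12.2, 0.1) = 89.5304 degrees

arg(z) = 89.5304 degrees


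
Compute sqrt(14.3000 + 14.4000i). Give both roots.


|z| = sqrt(204.49+207.36) = 20.2941
sqrt((|z|+a)/2) = sqrt((20.2941+14.3)/2) = sqrt(17.2970) = 4.1590
sqrt((|z|-a)/2) = sqrt((20.2941-14.3)/2) = sqrt(2.9970) = 1.7312

±(4.1590 + 1.7312i) i.e. 4.1590 + 1.7312i and -4.1590 - 1.7312i


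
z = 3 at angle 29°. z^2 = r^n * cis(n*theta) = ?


r^2 = 3^2 = 9
n*theta = 2*29° = 58° = 58° (mod 360)
a = 9*cos(58°) = 4.7693
b = 9*sin(58°) = 7.6324

9 cis(58°) = 4.7693 + 7.6324i


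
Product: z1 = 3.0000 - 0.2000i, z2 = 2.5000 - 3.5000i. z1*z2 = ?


Real = 3*2.5 - (-0.2)*(-3.5) = 7.5 - 0.7 = 6.8
Imag = 3*(-3.5) + 2.5*(-0.2) = -10.5 - (0.5) = -11

6.8000 - 11.0000i


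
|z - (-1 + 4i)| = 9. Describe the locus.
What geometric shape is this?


|z - z0| = r is a circle with center z0 and radius r.
Center = (-1, 4), radius = 9

Circle with center (-1, 4) and radius 9


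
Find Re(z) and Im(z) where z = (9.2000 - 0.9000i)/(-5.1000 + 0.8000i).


Multiply by conjugate: (9.2000 - 0.9000i)(-5.1000 - 0.8000i) / ((-5.1)^2 + 0.8^2)
Numerator real = 9.2*(-5.1) - (0.9)*0.8 = -47.64
Numerator imag = -0.9*(-5.1) - 9.2*0.8 = -2.77
Denominator = 26.65
Re(z) = -47.64/26.65 = -1.7876
Im(z) = -2.77/26.65 = -0.1039

Re(z) = -1.7876, Im(z) = -0.1039


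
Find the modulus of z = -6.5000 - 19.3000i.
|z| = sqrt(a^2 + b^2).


|z| = sqrt((-6.5)^2 + (-19.3)^2) = sqrt(42.25 + 372.49) = sqrt(414.74) = 20.3652

|z| = 20.3652


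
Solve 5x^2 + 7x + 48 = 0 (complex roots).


disc = 7^2 - 4*5*48 = 49 - 960 = -911
sqrt(|disc|) = sqrt(911) = 30.1828
Real part = -7/(2*5) = -0.7000
Imag part = 30.1828/(2*5) = 3.0183

-0.7000 ± 3.0183i


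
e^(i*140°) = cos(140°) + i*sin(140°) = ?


cos(140°) = -0.7660
sin(140°) = 0.6428

e^(i*140°) = -0.7660 + 0.6428i


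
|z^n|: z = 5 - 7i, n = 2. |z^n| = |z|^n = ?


|z| = sqrt(25+49) = sqrt(74) = 8.6023
|z^2| = |z|^2 = (sqrt(74))^2 = 74

|z^2| = 74


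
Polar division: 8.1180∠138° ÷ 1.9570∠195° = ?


r = 8.1180 / 1.9570 = 4.1482
theta = 138° - 195° = -57° = 303° (mod 360)

4.1482 cis(303°)


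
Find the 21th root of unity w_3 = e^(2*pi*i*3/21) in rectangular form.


Angle = 360*3/21 = 51.4286°
a = cos(51.4286°) = 0.6235
b = sin(51.4286°) = 0.7818

0.6235 + 0.7818i


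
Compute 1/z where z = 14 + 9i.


|z|^2 = 196+81 = 277
1/z = (14 - 9i)/277

1/z = 0.0505 - 0.0325i


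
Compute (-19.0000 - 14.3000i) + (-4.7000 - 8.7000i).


Real: -19 - 4.7 = -23.7
Imag: -14.3 - 8.7 = -23

-23.7000 - 23.0000i


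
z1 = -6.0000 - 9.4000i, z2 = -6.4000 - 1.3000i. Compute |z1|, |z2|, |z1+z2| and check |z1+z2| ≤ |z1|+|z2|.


|z1| = sqrt((-6)^2 + (-9.4)^2) = sqrt(124.36) = 11.1517
|z2| = sqrt((-6.4)^2 + (-1.3)^2) = sqrt(42.65) = 6.5307
z1+z2 = -12.4000 - 10.7000i
|z1+z2| = sqrt(268.25) = 16.3783
|z1|+|z2| = 11.1517 + 6.5307 = 17.6824

|z1+z2| = 16.3783 ≤ |z1|+|z2| = 17.6824 (verified)


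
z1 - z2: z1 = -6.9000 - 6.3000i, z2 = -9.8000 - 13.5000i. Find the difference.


Real: -6.9 + 9.8 = 2.9
Imag: -6.3 + 13.5 = 7.2

2.9000 + 7.2000i


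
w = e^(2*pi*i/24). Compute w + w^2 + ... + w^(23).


With w = e^(2*pi*i/24), all 24 of the 24th roots of unity w^0 = 1, w, ..., w^(23) sum to 0: 1 + w + ... + w^(23) = (1 - w^24)/(1 - w) = 0 since w^24 = 1, w ≠ 1.
Removing the root 1: w + w^2 + ... + w^(23) = 0 - 1 = -1

Sum = -1


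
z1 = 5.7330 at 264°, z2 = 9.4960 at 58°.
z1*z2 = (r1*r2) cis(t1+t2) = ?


r = 5.7330 * 9.4960 = 54.4406
theta = 264° + 58° = 322° = 322° (mod 360)

54.4406 cis(322°)


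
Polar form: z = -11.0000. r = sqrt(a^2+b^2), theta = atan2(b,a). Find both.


r = sqrt(121+0) = sqrt(121) = 11.0000
theta = atan2(0, -11) = 180.0000 degrees

r = 11.0000, theta = 180.0000 degrees


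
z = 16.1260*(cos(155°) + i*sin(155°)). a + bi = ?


a = 16.1260*cos(155°) = 16.1260*(-0.906308) = -14.6151
b = 16.1260*sin(155°) = 16.1260*0.422618 = 6.8151

-14.6151 + 6.8151i


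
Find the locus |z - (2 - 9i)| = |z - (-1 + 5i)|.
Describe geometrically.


Equal distances means the locus is the perpendicular bisector of z1 and z2.
Midpoint = ((2+(-1))/2, (-9+5)/2) = (0.5000, -2.0000)

Perpendicular bisector through (0.5000, -2.0000)


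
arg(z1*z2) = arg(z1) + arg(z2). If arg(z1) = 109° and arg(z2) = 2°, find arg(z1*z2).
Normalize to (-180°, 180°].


arg(z1*z2) = 109° + 2° = 111°
Normalized to (-180°, 180°]: 111°

111°


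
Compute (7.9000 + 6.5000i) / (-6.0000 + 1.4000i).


Conjugate of z2 = -6.0000 - 1.4000i
Numerator: (7.9000 + 6.5000i)(-6.0000 - 1.4000i) = -38.3000 - 50.0600i
Denominator: (-6)^2 + 1.4^2 = 37.96
Result = (-38.3000 - 50.0600i)/37.96

-1.0090 - 1.3188i


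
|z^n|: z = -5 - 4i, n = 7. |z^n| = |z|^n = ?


|z| = sqrt(25+16) = sqrt(41) = 6.4031
|z^7| = |z|^7 = (sqrt(41))^7 = 41^3 * sqrt(41) = 68921*sqrt(41)

|z^7| = 68921*sqrt(41) ≈ 441309.7256


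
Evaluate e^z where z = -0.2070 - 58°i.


e^-0.2070 = 0.8130
cos(-58°) = 0.5299
sin(-58°) = -0.84805
Real = 0.8130*0.5299 = 0.4308
Imag = 0.8130*(-0.84805) = -0.6895

0.4308 - 0.6895i


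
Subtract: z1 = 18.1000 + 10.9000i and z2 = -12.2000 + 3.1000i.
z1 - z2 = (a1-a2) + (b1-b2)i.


Real: 18.1 + 12.2 = 30.3
Imag: 10.9 - 3.1 = 7.8

30.3000 + 7.8000i


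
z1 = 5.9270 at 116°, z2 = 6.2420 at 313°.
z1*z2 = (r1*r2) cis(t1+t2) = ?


r = 5.9270 * 6.2420 = 36.9963
theta = 116° + 313° = 429° = 69° (mod 360)

36.9963 cis(69°)


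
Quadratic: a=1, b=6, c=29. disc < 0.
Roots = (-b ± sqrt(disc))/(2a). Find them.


disc = 6^2 - 4*1*29 = 36 - 116 = -80
sqrt(|disc|) = sqrt(80) = 8.9443
Real part = -6/(2*1) = -3.0000
Imag part = 8.9443/(2*1) = 4.4721

-3.0000 ± 4.4721i


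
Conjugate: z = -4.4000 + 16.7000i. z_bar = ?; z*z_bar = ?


z_bar = -4.4000 - 16.7000i
z*z_bar = (-4.4)^2 + 16.7^2 = 19.36 + 278.89 = 298.25

z_bar = -4.4000 - 16.7000i, z*z_bar = 298.25


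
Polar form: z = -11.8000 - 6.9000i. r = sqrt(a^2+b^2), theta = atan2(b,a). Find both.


r = sqrt(139.24+47.61) = sqrt(186.85) = 13.6693
theta = atan2(-6.9, -11.8) = -149.6832 degrees

r = 13.6693, theta = -149.6832 degrees


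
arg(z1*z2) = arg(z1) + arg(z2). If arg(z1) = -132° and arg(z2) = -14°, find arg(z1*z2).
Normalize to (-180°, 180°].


arg(z1*z2) = -132° - 14° = -146°
Normalized to (-180°, 180°]: -146°

-146°


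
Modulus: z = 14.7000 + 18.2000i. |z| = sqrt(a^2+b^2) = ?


|z| = sqrt(14.7^2 + 18.2^2) = sqrt(216.09 + 331.24) = sqrt(547.33) = 23.3951

|z| = 23.3951


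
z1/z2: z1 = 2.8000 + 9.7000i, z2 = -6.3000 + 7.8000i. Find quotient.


Conjugate of z2 = -6.3000 - 7.8000i
Numerator: (2.8000 + 9.7000i)(-6.3000 - 7.8000i) = 58.0200 - 82.9500i
Denominator: (-6.3)^2 + 7.8^2 = 100.53
Result = (58.0200 - 82.9500i)/100.53

0.5771 - 0.8251i


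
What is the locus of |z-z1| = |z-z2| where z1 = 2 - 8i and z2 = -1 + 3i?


Equal distances means the locus is the perpendicular bisector of z1 and z2.
Midpoint = ((2+(-1))/2, (-8+3)/2) = (0.5000, -2.5000)

Perpendicular bisector through (0.5000, -2.5000)


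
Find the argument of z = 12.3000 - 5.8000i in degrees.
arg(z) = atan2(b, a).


Re = 12.3, Im = -5.8
arg = atan2(-5.8, 12.3) = -25.2460 degrees

arg(z) = -25.2460 degrees


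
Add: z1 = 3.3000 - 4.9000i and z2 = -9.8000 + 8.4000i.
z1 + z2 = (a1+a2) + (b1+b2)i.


Real: 3.3 - 9.8 = -6.5
Imag: -4.9 + 8.4 = 3.5

-6.5000 + 3.5000i


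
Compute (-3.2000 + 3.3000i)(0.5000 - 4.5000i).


Real = -3.2*0.5 - 3.3*(-4.5) = -1.6 - (-14.85) = 13.25
Imag = -3.2*(-4.5) + 0.5*3.3 = 14.4 + 1.65 = 16.05

13.2500 + 16.0500i


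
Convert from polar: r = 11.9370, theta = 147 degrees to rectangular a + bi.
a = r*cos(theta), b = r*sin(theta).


a = 11.9370*cos(147°) = 11.9370*(-0.83867) = -10.0112
b = 11.9370*sin(147°) = 11.9370*0.54464 = 6.5014

-10.0112 + 6.5014i


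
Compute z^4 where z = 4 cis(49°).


r^4 = 4^4 = 256
n*theta = 4*49° = 196° = 196° (mod 360)
a = 256*cos(196°) = -246.0830
b = 256*sin(196°) = -70.5632

256 cis(196°) = -246.0830 - 70.5632i


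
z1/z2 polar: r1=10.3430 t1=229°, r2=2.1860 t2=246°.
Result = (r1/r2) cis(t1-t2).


r = 10.3430 / 2.1860 = 4.7315
theta = 229° - 246° = -17° = 343° (mod 360)

4.7315 cis(343°)


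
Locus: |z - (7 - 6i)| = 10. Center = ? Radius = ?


|z - z0| = r is a circle with center z0 and radius r.
Center = (7, -6), radius = 10

Circle with center (7, -6) and radius 10


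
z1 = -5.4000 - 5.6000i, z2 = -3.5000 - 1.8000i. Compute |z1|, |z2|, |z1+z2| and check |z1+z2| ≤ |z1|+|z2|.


|z1| = sqrt((-5.4)^2 + (-5.6)^2) = sqrt(60.52) = 7.7795
|z2| = sqrt((-3.5)^2 + (-1.8)^2) = sqrt(15.49) = 3.9357
z1+z2 = -8.9000 - 7.4000i
|z1+z2| = sqrt(133.97) = 11.5745
|z1|+|z2| = 7.7795 + 3.9357 = 11.7152

|z1+z2| = 11.5745 ≤ |z1|+|z2| = 11.7152 (verified)


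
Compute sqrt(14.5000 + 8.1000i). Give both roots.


|z| = sqrt(210.25+65.61) = 16.6090
sqrt((|z|+a)/2) = sqrt((16.6090+14.5)/2) = sqrt(15.5545) = 3.9439
sqrt((|z|-a)/2) = sqrt((16.6090-14.5)/2) = sqrt(1.0545) = 1.0269

±(3.9439 + 1.0269i) i.e. 3.9439 + 1.0269i and -3.9439 - 1.0269i


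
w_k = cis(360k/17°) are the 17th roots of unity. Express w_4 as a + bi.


Angle = 360*4/17 = 84.7059°
a = cos(84.7059°) = 0.0923
b = sin(84.7059°) = 0.9957

0.0923 + 0.9957i


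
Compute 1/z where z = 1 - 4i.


|z|^2 = 1+16 = 17
1/z = (1 + 4i)/17

1/z = 0.0588 + 0.2353i


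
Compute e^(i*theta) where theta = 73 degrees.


cos(73°) = 0.2924
sin(73°) = 0.9563

e^(i*73°) = 0.2924 + 0.9563i


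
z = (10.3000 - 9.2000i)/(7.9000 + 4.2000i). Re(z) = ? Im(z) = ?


Multiply by conjugate: (10.3000 - 9.2000i)(7.9000 - 4.2000i) / (7.9^2 + 4.2^2)
Numerator real = 10.3*7.9 - (9.2)*4.2 = 42.73
Numerator imag = -9.2*7.9 - 10.3*4.2 = -115.94
Denominator = 80.05
Re(z) = 42.73/80.05 = 0.5338
Im(z) = -115.94/80.05 = -1.4483

Re(z) = 0.5338, Im(z) = -1.4483


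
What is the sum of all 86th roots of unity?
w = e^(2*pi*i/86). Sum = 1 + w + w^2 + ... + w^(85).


The sum of all 86th roots of unity is 0.
Geometric series: (1 - w^86)/(1 - w) = (1-1)/(1-w) = 0 since w^86 = 1, w ≠ 1.
Alternatively: coefficient of z^85 in z^86 - 1 is 0.

0


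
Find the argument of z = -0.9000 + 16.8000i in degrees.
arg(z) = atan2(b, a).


Re = -0.9, Im = 16.8
arg = atan2(16.8, -0.9) = 93.0665 degrees

arg(z) = 93.0665 degrees


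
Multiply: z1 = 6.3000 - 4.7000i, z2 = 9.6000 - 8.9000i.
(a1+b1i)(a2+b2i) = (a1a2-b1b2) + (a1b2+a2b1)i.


Real = 6.3*9.6 - (-4.7)*(-8.9) = 60.48 - 41.83 = 18.65
Imag = 6.3*(-8.9) + 9.6*(-4.7) = -56.07 - (45.12) = -101.19

18.6500 - 101.1900i


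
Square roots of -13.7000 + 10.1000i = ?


|z| = sqrt(187.69+102.01) = 17.0206
sqrt((|z|+a)/2) = sqrt((17.0206+(-13.7))/2) = sqrt(1.6603) = 1.2885
sqrt((|z|-a)/2) = sqrt((17.0206-(-13.7))/2) = sqrt(15.3603) = 3.9192

±(1.2885 + 3.9192i) i.e. 1.2885 + 3.9192i and -1.2885 - 3.9192i


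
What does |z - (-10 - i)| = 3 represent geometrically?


|z - z0| = r is a circle with center z0 and radius r.
Center = (-10, -1), radius = 3

Circle with center (-10, -1) and radius 3


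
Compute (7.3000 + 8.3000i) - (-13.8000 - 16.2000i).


Real: 7.3 + 13.8 = 21.1
Imag: 8.3 + 16.2 = 24.5

21.1000 + 24.5000i


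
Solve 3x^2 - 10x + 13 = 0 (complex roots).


disc = (-10)^2 - 4*3*13 = 100 - 156 = -56
sqrt(|disc|) = sqrt(56) = 7.4833
Real part = 10/(2*3) = 1.6667
Imag part = 7.4833/(2*3) = 1.2472

1.6667 ± 1.2472i


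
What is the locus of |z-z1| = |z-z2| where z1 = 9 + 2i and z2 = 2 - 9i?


Equal distances means the locus is the perpendicular bisector of z1 and z2.
Midpoint = ((9+2)/2, (2+(-9))/2) = (5.5000, -3.5000)

Perpendicular bisector through (5.5000, -3.5000)


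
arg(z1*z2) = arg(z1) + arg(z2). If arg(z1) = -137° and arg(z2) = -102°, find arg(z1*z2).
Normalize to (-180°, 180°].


arg(z1*z2) = -137° - 102° = -239°
Normalized to (-180°, 180°]: 121°

121°


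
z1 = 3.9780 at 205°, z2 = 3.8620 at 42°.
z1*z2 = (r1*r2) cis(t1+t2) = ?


r = 3.9780 * 3.8620 = 15.3630
theta = 205° + 42° = 247° = 247° (mod 360)

15.3630 cis(247°)


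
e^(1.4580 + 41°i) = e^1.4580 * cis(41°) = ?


e^1.4580 = 4.2974
cos(41°) = 0.75471
sin(41°) = 0.656059
Real = 4.2974*0.75471 = 3.2433
Imag = 4.2974*0.656059 = 2.8193

3.2433 + 2.8193i


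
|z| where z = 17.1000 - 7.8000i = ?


|z| = sqrt(17.1^2 + (-7.8)^2) = sqrt(292.41 + 60.84) = sqrt(353.25) = 18.7949

|z| = 18.7949


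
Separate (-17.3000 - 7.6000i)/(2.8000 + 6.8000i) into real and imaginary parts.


Multiply by conjugate: (-17.3000 - 7.6000i)(2.8000 - 6.8000i) / (2.8^2 + 6.8^2)
Numerator real = -17.3*2.8 - (7.6)*6.8 = -100.12
Numerator imag = -7.6*2.8 - (-17.3)*6.8 = 96.36
Denominator = 54.08
Re(z) = -100.12/54.08 = -1.8513
Im(z) = 96.36/54.08 = 1.7818

Re(z) = -1.8513, Im(z) = 1.7818
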